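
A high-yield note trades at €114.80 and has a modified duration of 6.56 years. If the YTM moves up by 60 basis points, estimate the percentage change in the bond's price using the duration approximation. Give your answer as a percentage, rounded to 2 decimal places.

-3.94%

Duration approximation: ΔP/P ≈ -D_mod · Δy = -6.56 × (+0.006) = -0.039360.
As a percentage: -3.9360%.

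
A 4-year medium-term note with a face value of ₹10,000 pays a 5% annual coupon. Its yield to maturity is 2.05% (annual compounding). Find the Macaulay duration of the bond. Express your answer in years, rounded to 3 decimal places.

Periodic yield y = 0.0205. Discount each cash flow and weight by its year:
  t   CF        PV=CF/(1+0.0205)^t    t·PV
  1       500.00       489.9559       489.9559
  2       500.00       480.1136       960.2272
  3       500.00       470.4690     1,411.4069
  4    10,500.00     9,681.3799    38,725.5197
  Σ                 11,121.9184    41,587.1096
Price P = Σ PV = 11,121.9184.
Macaulay duration = Σ(t·PV) / P = 41,587.1096 / 11,121.9184 = 3.73920 years.

3.739 years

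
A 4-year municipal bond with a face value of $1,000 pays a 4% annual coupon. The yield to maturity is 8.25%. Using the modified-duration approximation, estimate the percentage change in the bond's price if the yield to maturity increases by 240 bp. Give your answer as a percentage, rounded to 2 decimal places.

-8.33%

Periodic yield y = 0.0825. Modified duration first:
  t   CF        PV=CF/(1+0.0825)^t    t·PV
  1        40.00        36.9515        36.9515
  2        40.00        34.1353        68.2707
  3        40.00        31.5338        94.6014
  4     1,040.00       757.3938     3,029.5750
  Σ                    860.0144     3,229.3986
P = 860.0144; D_Mac = 3.75505 yrs; D_mod = 3.75505/(1+0.0825) = 3.46887 yrs.
ΔP/P ≈ -D_mod · Δy = -3.46887 × (+0.024) = -0.083253 = -8.3253%.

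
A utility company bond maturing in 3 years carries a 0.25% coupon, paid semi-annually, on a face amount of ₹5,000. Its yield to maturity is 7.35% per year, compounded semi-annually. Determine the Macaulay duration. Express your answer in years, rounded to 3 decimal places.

2.989 years

Periodic yield y = 0.03675. Discount each cash flow and weight by its period:
  t   CF        PV=CF/(1+0.03675)^t    t·PV
  1         6.25         6.0285         6.0285
  2         6.25         5.8148        11.6295
  3         6.25         5.6086        16.8259
  4         6.25         5.4098        21.6393
  5         6.25         5.2181        26.0903
  6     5,006.25     4,031.5149    24,189.0894
  Σ                  4,059.5947    24,271.3030
Price P = Σ PV = 4,059.5947.
Macaulay duration = Σ(t·PV) / P = 24,271.3030 / 4,059.5947 = 5.97875 half-year periods.
In years: 5.97875 / 2 = 2.98938 years.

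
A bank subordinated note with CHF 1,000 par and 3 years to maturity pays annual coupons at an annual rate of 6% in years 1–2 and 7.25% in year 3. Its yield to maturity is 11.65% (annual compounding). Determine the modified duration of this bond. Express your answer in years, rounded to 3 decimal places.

2.527 years

Periodic yield y = 0.1165. First find Macaulay duration:
  t   CF        PV=CF/(1+0.1165)^t    t·PV
  1        60.00        53.7394        53.7394
  2        60.00        48.1320        96.2640
  3     1,072.50       770.5860     2,311.7580
  Σ                    872.4574     2,461.7614
P = 872.4574; Macaulay duration = 2,461.7614 / 872.4574 = 2.82164 years.
Modified duration = D_Mac / (1 + y) = 2.82164 / 1.1165 = 2.52722 years.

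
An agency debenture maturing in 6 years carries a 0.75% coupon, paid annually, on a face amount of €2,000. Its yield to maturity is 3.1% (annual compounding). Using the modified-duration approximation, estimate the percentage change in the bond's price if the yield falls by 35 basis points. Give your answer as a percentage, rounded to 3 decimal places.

+1.996%

Periodic yield y = 0.031. Modified duration first:
  t   CF        PV=CF/(1+0.031)^t    t·PV
  1        15.00        14.5490        14.5490
  2        15.00        14.1115        28.2230
  3        15.00        13.6872        41.0617
  4        15.00        13.2757        53.1027
  5        15.00        12.8765        64.3825
  6     2,015.00     1,677.7338    10,066.4029
  Σ                  1,746.2337    10,267.7218
P = 1,746.2337; D_Mac = 5.87992 yrs; D_mod = 5.87992/(1+0.031) = 5.70313 yrs.
ΔP/P ≈ -D_mod · Δy = -5.70313 × (-0.0035) = +0.019961 = +1.9961%.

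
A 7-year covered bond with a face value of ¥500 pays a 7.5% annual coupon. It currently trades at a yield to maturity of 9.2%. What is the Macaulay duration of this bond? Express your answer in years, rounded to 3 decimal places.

Periodic yield y = 0.092. Discount each cash flow and weight by its year:
  t   CF        PV=CF/(1+0.092)^t    t·PV
  1        37.50        34.3407        34.3407
  2        37.50        31.4475        62.8950
  3        37.50        28.7981        86.3942
  4        37.50        26.3719       105.4874
  5        37.50        24.1501       120.7503
  6        37.50        22.1154       132.6926
  7       537.50       290.2819     2,031.9735
  Σ                    457.5055     2,574.5336
Price P = Σ PV = 457.5055.
Macaulay duration = Σ(t·PV) / P = 2,574.5336 / 457.5055 = 5.62733 years.

5.627 years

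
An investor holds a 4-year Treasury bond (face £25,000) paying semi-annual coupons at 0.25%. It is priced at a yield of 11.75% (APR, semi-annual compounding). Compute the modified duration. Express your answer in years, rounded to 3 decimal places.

3.756 years

Periodic yield y = 0.05875. First find Macaulay duration:
  t   CF        PV=CF/(1+0.05875)^t    t·PV
  1        31.25        29.5159        29.5159
  2        31.25        27.8781        55.7562
  3        31.25        26.3311        78.9934
  4        31.25        24.8700        99.4801
  5        31.25        23.4900       117.4500
  6        31.25        22.1865       133.1192
  7        31.25        20.9554       146.6878
  8    25,031.25    15,853.8648   126,830.9186
  Σ                 16,029.0920   127,491.9213
P = 16,029.0920; Macaulay duration = 127,491.9213 / 16,029.0920 = 7.95378 half-year periods = 3.97689 years.
Modified duration = D_Mac / (1 + y) = 3.97689 / 1.05875 = 3.75621 years.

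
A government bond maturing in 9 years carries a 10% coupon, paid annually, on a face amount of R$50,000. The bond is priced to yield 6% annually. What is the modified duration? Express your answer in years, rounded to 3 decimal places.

Periodic yield y = 0.06. First find Macaulay duration:
  t   CF        PV=CF/(1+0.06)^t    t·PV
  1     5,000.00     4,716.9811     4,716.9811
  2     5,000.00     4,449.9822     8,899.9644
  3     5,000.00     4,198.0964    12,594.2892
  4     5,000.00     3,960.4683    15,841.8733
  5     5,000.00     3,736.2909    18,681.4543
  6     5,000.00     3,524.8027    21,148.8162
  7     5,000.00     3,325.2856    23,276.9990
  8     5,000.00     3,137.0619    25,096.4949
  9    55,000.00    32,554.4155   292,989.7394
  Σ                 63,603.3845   423,246.6119
P = 63,603.3845; Macaulay duration = 423,246.6119 / 63,603.3845 = 6.65447 years.
Modified duration = D_Mac / (1 + y) = 6.65447 / 1.06 = 6.27780 years.

6.278 years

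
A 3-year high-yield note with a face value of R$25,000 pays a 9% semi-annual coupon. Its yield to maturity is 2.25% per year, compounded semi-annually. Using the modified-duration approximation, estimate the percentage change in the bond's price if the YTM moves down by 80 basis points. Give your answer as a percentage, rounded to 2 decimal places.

Periodic yield y = 0.01125. Modified duration first:
  t   CF        PV=CF/(1+0.01125)^t    t·PV
  1     1,125.00     1,112.4845     1,112.4845
  2     1,125.00     1,100.1083     2,200.2167
  3     1,125.00     1,087.8698     3,263.6094
  4     1,125.00     1,075.7674     4,303.0696
  5     1,125.00     1,063.7997     5,318.9983
  6    26,125.00    24,428.9664   146,573.7981
  Σ                 29,868.9961   162,772.1767
P = 29,868.9961; D_Mac = 5.44954 half-year periods = 2.72477 yrs; D_mod = 2.72477/(1+0.01125) = 2.69446 yrs.
ΔP/P ≈ -D_mod · Δy = -2.69446 × (-0.008) = +0.021556 = +2.1556%.

+2.16%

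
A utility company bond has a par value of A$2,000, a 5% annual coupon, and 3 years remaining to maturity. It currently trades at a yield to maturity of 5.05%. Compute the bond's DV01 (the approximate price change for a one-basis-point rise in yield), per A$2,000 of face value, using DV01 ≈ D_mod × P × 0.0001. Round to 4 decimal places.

A$0.5436

Periodic yield y = 0.0505.
  t   CF        PV=CF/(1+0.0505)^t    t·PV
  1       100.00        95.1928        95.1928
  2       100.00        90.6166       181.2333
  3     2,100.00     1,811.4699     5,434.4097
  Σ                  1,997.2793     5,710.8357
P = 1,997.2793; D_Mac = 2.85931 yrs; D_mod = 2.72185 yrs.
DV01 ≈ 2.72185 × 1,997.2793 × 0.0001 = 0.543630.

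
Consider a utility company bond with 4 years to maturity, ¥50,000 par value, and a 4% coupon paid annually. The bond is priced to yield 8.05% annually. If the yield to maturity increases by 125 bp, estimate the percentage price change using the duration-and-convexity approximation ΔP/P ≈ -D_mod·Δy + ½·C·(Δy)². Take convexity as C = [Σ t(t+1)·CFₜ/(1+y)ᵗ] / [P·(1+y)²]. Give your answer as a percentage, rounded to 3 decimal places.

With y = 0.0805:
  t   CF        PV=CF/(1+0.0805)^t    t·PV        t(t+1)·PV
  1     2,000.00     1,850.9949     1,850.9949       3,701.9898
  2     2,000.00     1,713.0911     3,426.1822      10,278.5465
  3     2,000.00     1,585.4614     4,756.3843      19,025.5372
  4    52,000.00    38,150.8535   152,603.4142     763,017.0708
  Σ                 43,300.4010   162,636.9755     796,023.1443
P = 43,300.4010; D_Mac = 3.75602 yrs; D_mod = 3.47618 yrs; C = 15.74651.
Duration effect: -3.47618 × (+0.0125) = -0.043452
Convexity effect: 0.5 × 15.74651 × (0.0125)² = +0.0012302
ΔP/P ≈ -0.043452 + 0.0012302 = -0.042222 = -4.2222%.

-4.222%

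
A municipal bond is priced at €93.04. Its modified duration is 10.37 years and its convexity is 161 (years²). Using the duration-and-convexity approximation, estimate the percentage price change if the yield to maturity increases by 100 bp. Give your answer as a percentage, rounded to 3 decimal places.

Duration effect: -D_mod·Δy = -10.37 × (+0.01) = -0.103700
Convexity effect: ½·C·(Δy)² = 0.5 × 161 × (0.01)² = +0.0080500
ΔP/P ≈ -0.103700 + 0.0080500 = -0.095650
= -9.5650%.

-9.565%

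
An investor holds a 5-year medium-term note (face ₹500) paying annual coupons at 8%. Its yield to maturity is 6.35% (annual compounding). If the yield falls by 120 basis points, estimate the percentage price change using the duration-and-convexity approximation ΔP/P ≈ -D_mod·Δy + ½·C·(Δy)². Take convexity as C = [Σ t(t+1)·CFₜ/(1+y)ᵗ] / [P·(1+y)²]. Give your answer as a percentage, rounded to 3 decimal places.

+5.051%

With y = 0.0635:
  t   CF        PV=CF/(1+0.0635)^t    t·PV        t(t+1)·PV
  1        40.00        37.6117        37.6117          75.2233
  2        40.00        35.3659        70.7318         212.1955
  3        40.00        33.2543        99.7628         399.0513
  4        40.00        31.2687       125.0749         625.3743
  5       540.00       396.9230     1,984.6151      11,907.6906
  Σ                    534.4236     2,317.7963      13,219.5351
P = 534.4236; D_Mac = 4.33700 yrs; D_mod = 4.07805 yrs; C = 21.87034.
Duration effect: -4.07805 × (-0.012) = +0.048937
Convexity effect: 0.5 × 21.87034 × (-0.012)² = +0.0015747
ΔP/P ≈ +0.048937 + 0.0015747 = +0.050511 = +5.0511%.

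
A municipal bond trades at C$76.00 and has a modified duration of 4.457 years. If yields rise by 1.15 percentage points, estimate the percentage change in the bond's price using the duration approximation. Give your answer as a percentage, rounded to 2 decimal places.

Duration approximation: ΔP/P ≈ -D_mod · Δy = -4.457 × (+0.0115) = -0.0512555.
As a percentage: -5.12555%.

-5.13%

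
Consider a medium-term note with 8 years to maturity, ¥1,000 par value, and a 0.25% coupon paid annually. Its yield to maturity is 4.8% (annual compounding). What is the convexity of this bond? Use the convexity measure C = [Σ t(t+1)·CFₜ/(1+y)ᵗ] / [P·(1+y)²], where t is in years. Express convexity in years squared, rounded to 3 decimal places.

64.619

With y = 0.048:
  t   CF        PV=CF/(1+0.048)^t    t·PV        t(t+1)·PV
  1         2.50         2.3855         2.3855           4.7710
  2         2.50         2.2762         4.5525          13.6574
  3         2.50         2.1720         6.5159          26.0638
  4         2.50         2.0725         8.2900          41.4500
  5         2.50         1.9776         9.8879          59.3273
  6         2.50         1.8870        11.3220          79.2541
  7         2.50         1.8006        12.6040         100.8322
  8     1,002.50       688.9602     5,511.6814      49,605.1328
  Σ                    703.5315     5,567.2393      49,930.4886
P = 703.5315.
Convexity = Σ t(t+1)·PV / [P·(1+y)²] = 49,930.4886 / (703.5315 × 1.098304) = 64.61892.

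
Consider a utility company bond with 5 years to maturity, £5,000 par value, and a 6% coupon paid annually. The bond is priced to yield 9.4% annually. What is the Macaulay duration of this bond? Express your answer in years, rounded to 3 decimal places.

4.421 years

Periodic yield y = 0.094. Discount each cash flow and weight by its year:
  t   CF        PV=CF/(1+0.094)^t    t·PV
  1       300.00       274.2230       274.2230
  2       300.00       250.6609       501.3218
  3       300.00       229.1233       687.3700
  4       300.00       209.4363       837.7452
  5     5,300.00     3,382.1219    16,910.6096
  Σ                  4,345.5655    19,211.2696
Price P = Σ PV = 4,345.5655.
Macaulay duration = Σ(t·PV) / P = 19,211.2696 / 4,345.5655 = 4.42089 years.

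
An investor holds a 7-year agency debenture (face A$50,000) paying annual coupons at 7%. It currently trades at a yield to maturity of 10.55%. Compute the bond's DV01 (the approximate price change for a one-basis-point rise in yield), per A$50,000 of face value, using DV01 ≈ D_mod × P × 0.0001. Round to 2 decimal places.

Periodic yield y = 0.1055.
  t   CF        PV=CF/(1+0.1055)^t    t·PV
  1     3,500.00     3,165.9882     3,165.9882
  2     3,500.00     2,863.8519     5,727.7037
  3     3,500.00     2,590.5490     7,771.6469
  4     3,500.00     2,343.3279     9,373.3115
  5     3,500.00     2,119.6996    10,598.4978
  6     3,500.00     1,917.4125    11,504.4752
  7    53,500.00    26,512.0038   185,584.0267
  Σ                 41,512.8328   233,725.6501
P = 41,512.8328; D_Mac = 5.63020 yrs; D_mod = 5.09290 yrs.
DV01 ≈ 5.09290 × 41,512.8328 × 0.0001 = 21.142076.

A$21.14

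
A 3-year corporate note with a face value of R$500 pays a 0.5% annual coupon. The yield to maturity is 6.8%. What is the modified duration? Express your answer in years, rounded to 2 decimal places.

Periodic yield y = 0.068. First find Macaulay duration:
  t   CF        PV=CF/(1+0.068)^t    t·PV
  1         2.50         2.3408         2.3408
  2         2.50         2.1918         4.3836
  3       502.50       412.4984     1,237.4953
  Σ                    417.0310     1,244.2197
P = 417.0310; Macaulay duration = 1,244.2197 / 417.0310 = 2.98352 years.
Modified duration = D_Mac / (1 + y) = 2.98352 / 1.068 = 2.79356 years.

2.79 years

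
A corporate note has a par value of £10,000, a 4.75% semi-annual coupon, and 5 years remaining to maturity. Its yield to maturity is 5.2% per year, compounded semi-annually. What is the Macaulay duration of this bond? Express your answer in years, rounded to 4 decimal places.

Periodic yield y = 0.026. Discount each cash flow and weight by its period:
  t   CF        PV=CF/(1+0.026)^t    t·PV
  1       237.50       231.4815       231.4815
  2       237.50       225.6155       451.2310
  3       237.50       219.8981       659.6944
  4       237.50       214.3257       857.3026
  5       237.50       208.8944     1,044.4720
  6       237.50       203.6008     1,221.6047
  7       237.50       198.4413     1,389.0892
  8       237.50       193.4126     1,547.3007
  9       237.50       188.5113     1,696.6016
  10   10,237.50     7,919.9111    79,199.1111
  Σ                  9,804.0922    88,297.8887
Price P = Σ PV = 9,804.0922.
Macaulay duration = Σ(t·PV) / P = 88,297.8887 / 9,804.0922 = 9.00623 half-year periods.
In years: 9.00623 / 2 = 4.50311 years.

4.5031 years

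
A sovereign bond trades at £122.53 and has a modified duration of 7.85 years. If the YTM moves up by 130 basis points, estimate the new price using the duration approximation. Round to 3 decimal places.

£110.026

Duration approximation: ΔP/P ≈ -D_mod · Δy = -7.85 × (+0.013) = -0.102050.
New price ≈ 122.53 × (1 - 0.102050) = 110.0258135.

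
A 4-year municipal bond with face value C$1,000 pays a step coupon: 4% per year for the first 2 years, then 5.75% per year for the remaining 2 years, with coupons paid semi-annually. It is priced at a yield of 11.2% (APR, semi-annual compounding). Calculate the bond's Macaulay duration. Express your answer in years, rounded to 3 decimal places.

Periodic yield y = 0.056. Discount each cash flow and weight by its period:
  t   CF        PV=CF/(1+0.056)^t    t·PV
  1        20.00        18.9394        18.9394
  2        20.00        17.9350        35.8701
  3        20.00        16.9839        50.9518
  4        20.00        16.0833        64.3331
  5        28.75        21.8937       109.4683
  6        28.75        20.7326       124.3958
  7        28.75        19.6332       137.4322
  8     1,028.75       665.2709     5,322.1669
  Σ                    797.4719     5,863.5575
Price P = Σ PV = 797.4719.
Macaulay duration = Σ(t·PV) / P = 5,863.5575 / 797.4719 = 7.35268 half-year periods.
In years: 7.35268 / 2 = 3.67634 years.

3.676 years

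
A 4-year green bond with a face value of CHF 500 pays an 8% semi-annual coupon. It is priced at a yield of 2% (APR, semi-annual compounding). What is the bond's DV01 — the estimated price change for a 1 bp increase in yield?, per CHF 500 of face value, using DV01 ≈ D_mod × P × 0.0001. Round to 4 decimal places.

CHF 0.2166

Periodic yield y = 0.01.
  t   CF        PV=CF/(1+0.01)^t    t·PV
  1        20.00        19.8020        19.8020
  2        20.00        19.6059        39.2118
  3        20.00        19.4118        58.2354
  4        20.00        19.2196        76.8784
  5        20.00        19.0293        95.1466
  6        20.00        18.8409       113.0454
  7        20.00        18.6544       130.5805
  8       520.00       480.2113     3,841.6902
  Σ                    614.7752     4,374.5904
P = 614.7752; D_Mac = 7.11576 half-year periods = 3.55788 yrs; D_mod = 3.52265 yrs.
DV01 ≈ 3.52265 × 614.7752 × 0.0001 = 0.216564.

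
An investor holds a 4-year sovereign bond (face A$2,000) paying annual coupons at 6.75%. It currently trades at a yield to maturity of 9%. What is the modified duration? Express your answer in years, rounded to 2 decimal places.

Periodic yield y = 0.09. First find Macaulay duration:
  t   CF        PV=CF/(1+0.09)^t    t·PV
  1       135.00       123.8532       123.8532
  2       135.00       113.6268       227.2536
  3       135.00       104.2448       312.7343
  4     2,135.00     1,512.4878     6,049.9513
  Σ                  1,854.2126     6,713.7924
P = 1,854.2126; Macaulay duration = 6,713.7924 / 1,854.2126 = 3.62083 years.
Modified duration = D_Mac / (1 + y) = 3.62083 / 1.09 = 3.32186 years.

3.32 years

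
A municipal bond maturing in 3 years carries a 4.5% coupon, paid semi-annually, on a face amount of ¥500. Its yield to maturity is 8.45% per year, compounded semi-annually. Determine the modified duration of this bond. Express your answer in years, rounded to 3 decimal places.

Periodic yield y = 0.04225. First find Macaulay duration:
  t   CF        PV=CF/(1+0.04225)^t    t·PV
  1        11.25        10.7940        10.7940
  2        11.25        10.3564        20.7128
  3        11.25         9.9366        29.8097
  4        11.25         9.5338        38.1351
  5        11.25         9.1473        45.7365
  6       511.25       398.8429     2,393.0576
  Σ                    448.6109     2,538.2457
P = 448.6109; Macaulay duration = 2,538.2457 / 448.6109 = 5.65801 half-year periods = 2.82901 years.
Modified duration = D_Mac / (1 + y) = 2.82901 / 1.04225 = 2.71433 years.

2.714 years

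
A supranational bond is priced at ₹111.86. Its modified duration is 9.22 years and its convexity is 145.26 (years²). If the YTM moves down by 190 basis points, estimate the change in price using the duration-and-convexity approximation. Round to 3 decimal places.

Duration effect: -D_mod·Δy = -9.22 × (-0.019) = +0.175180
Convexity effect: ½·C·(Δy)² = 0.5 × 145.26 × (-0.019)² = +0.02621943
ΔP/P ≈ +0.175180 + 0.02621943 = +0.20139943
ΔP ≈ 111.86 × (+0.20139943) = +22.5285402398.

+₹22.529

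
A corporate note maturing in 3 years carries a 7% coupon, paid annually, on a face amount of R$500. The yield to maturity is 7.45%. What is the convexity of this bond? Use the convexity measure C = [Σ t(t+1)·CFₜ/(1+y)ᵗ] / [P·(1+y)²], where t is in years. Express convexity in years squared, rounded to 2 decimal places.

With y = 0.0745:
  t   CF        PV=CF/(1+0.0745)^t    t·PV        t(t+1)·PV
  1        35.00        32.5733        32.5733          65.1466
  2        35.00        30.3148        60.6297         181.8890
  3       535.00       431.2554     1,293.7661       5,175.0645
  Σ                    494.1435     1,386.9691       5,422.1001
P = 494.1435.
Convexity = Σ t(t+1)·PV / [P·(1+y)²] = 5,422.1001 / (494.1435 × 1.154550) = 9.50389.

9.50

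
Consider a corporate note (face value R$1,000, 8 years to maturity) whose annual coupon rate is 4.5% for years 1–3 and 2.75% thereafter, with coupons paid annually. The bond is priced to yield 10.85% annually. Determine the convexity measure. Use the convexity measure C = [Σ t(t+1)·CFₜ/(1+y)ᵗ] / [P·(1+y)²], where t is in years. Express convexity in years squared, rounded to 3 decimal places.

46.153

With y = 0.1085:
  t   CF        PV=CF/(1+0.1085)^t    t·PV        t(t+1)·PV
  1        45.00        40.5954        40.5954          81.1908
  2        45.00        36.6219        73.2438         219.7315
  3        45.00        33.0374        99.1121         396.4484
  4        27.50        18.2134        72.8534         364.2671
  5        27.50        16.4306        82.1531         492.9189
  6        27.50        14.8224        88.9344         622.5408
  7        27.50        13.3716        93.6011         748.8086
  8     1,027.50       450.7090     3,605.6722      32,451.0495
  Σ                    623.8017     4,156.1655      35,376.9556
P = 623.8017.
Convexity = Σ t(t+1)·PV / [P·(1+y)²] = 35,376.9556 / (623.8017 × 1.228772) = 46.15328.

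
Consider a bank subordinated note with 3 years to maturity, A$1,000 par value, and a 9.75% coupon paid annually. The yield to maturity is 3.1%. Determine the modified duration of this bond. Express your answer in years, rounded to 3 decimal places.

Periodic yield y = 0.031. First find Macaulay duration:
  t   CF        PV=CF/(1+0.031)^t    t·PV
  1        97.50        94.5684        94.5684
  2        97.50        91.7249       183.4498
  3     1,097.50     1,001.4483     3,004.3449
  Σ                  1,187.7416     3,282.3631
P = 1,187.7416; Macaulay duration = 3,282.3631 / 1,187.7416 = 2.76353 years.
Modified duration = D_Mac / (1 + y) = 2.76353 / 1.031 = 2.68044 years.

2.680 years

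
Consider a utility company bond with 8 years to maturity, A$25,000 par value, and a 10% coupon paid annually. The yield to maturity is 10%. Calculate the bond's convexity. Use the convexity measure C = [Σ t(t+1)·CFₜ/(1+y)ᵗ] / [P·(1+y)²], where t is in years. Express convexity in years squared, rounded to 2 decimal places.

With y = 0.1:
  t   CF        PV=CF/(1+0.1)^t    t·PV        t(t+1)·PV
  1     2,500.00     2,272.7273     2,272.7273       4,545.4545
  2     2,500.00     2,066.1157     4,132.2314      12,396.6942
  3     2,500.00     1,878.2870     5,634.8610      22,539.4440
  4     2,500.00     1,707.5336     6,830.1346      34,150.6728
  5     2,500.00     1,552.3033     7,761.5165      46,569.0992
  6     2,500.00     1,411.1848     8,467.1090      59,269.7627
  7     2,500.00     1,282.8953     8,980.2671      71,842.1366
  8    27,500.00    12,828.9530   102,631.6236     923,684.6128
  Σ                 25,000.0000   146,710.4704   1,174,997.8768
P = 25,000.0000.
Convexity = Σ t(t+1)·PV / [P·(1+y)²] = 1,174,997.8768 / (25,000.0000 × 1.210000) = 38.84291.

38.84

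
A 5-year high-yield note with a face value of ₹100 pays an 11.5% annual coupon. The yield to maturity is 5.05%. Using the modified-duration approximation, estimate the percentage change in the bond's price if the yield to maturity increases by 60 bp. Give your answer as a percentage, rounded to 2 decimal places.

-2.39%

Periodic yield y = 0.0505. Modified duration first:
  t   CF        PV=CF/(1+0.0505)^t    t·PV
  1        11.50        10.9472        10.9472
  2        11.50        10.4209        20.8418
  3        11.50         9.9200        29.7599
  4        11.50         9.4431        37.7723
  5       111.50        87.1555       435.7773
  Σ                    127.8866       535.0985
P = 127.8866; D_Mac = 4.18416 yrs; D_mod = 4.18416/(1+0.0505) = 3.98302 yrs.
ΔP/P ≈ -D_mod · Δy = -3.98302 × (+0.006) = -0.023898 = -2.3898%.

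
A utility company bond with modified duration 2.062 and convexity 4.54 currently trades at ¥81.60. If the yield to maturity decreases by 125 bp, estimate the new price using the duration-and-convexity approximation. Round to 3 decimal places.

¥83.732

Duration effect: -D_mod·Δy = -2.062 × (-0.0125) = +0.025775
Convexity effect: ½·C·(Δy)² = 0.5 × 4.54 × (-0.0125)² = +0.0003546875
ΔP/P ≈ +0.025775 + 0.0003546875 = +0.0261296875
New price ≈ 81.60 × (1 + 0.0261296875) = 83.7321825.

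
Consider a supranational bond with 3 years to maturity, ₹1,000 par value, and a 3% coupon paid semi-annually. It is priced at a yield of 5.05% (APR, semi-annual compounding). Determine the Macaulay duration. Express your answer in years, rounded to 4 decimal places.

2.8875 years

Periodic yield y = 0.02525. Discount each cash flow and weight by its period:
  t   CF        PV=CF/(1+0.02525)^t    t·PV
  1        15.00        14.6306        14.6306
  2        15.00        14.2703        28.5405
  3        15.00        13.9188        41.7564
  4        15.00        13.5760        54.3040
  5        15.00        13.2417        66.2083
  6     1,015.00       873.9516     5,243.7095
  Σ                    943.5889     5,449.1493
Price P = Σ PV = 943.5889.
Macaulay duration = Σ(t·PV) / P = 5,449.1493 / 943.5889 = 5.77492 half-year periods.
In years: 5.77492 / 2 = 2.88746 years.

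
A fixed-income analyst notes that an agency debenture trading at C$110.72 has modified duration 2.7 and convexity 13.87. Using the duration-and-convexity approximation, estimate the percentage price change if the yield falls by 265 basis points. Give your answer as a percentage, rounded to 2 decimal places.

Duration effect: -D_mod·Δy = -2.7 × (-0.0265) = +0.071550
Convexity effect: ½·C·(Δy)² = 0.5 × 13.87 × (-0.0265)² = +0.00487010375
ΔP/P ≈ +0.071550 + 0.00487010375 = +0.07642010375
= +7.642010375%.

+7.64%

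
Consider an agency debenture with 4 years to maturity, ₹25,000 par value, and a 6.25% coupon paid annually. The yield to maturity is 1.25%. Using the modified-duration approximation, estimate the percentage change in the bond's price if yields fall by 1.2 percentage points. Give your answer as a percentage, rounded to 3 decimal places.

+4.376%

Periodic yield y = 0.0125. Modified duration first:
  t   CF        PV=CF/(1+0.0125)^t    t·PV
  1     1,562.50     1,543.2099     1,543.2099
  2     1,562.50     1,524.1579     3,048.3158
  3     1,562.50     1,505.3411     4,516.0234
  4    26,562.50    25,274.8636   101,099.4542
  Σ                 29,847.5725   110,207.0033
P = 29,847.5725; D_Mac = 3.69233 yrs; D_mod = 3.69233/(1+0.0125) = 3.64674 yrs.
ΔP/P ≈ -D_mod · Δy = -3.64674 × (-0.012) = +0.043761 = +4.3761%.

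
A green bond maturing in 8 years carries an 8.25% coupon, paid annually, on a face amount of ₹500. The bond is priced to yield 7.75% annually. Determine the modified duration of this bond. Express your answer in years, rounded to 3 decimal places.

5.746 years

Periodic yield y = 0.0775. First find Macaulay duration:
  t   CF        PV=CF/(1+0.0775)^t    t·PV
  1        41.25        38.2831        38.2831
  2        41.25        35.5295        71.0590
  3        41.25        32.9740        98.9221
  4        41.25        30.6024       122.4094
  5        41.25        28.4013       142.0063
  6        41.25        26.3585       158.1508
  7        41.25        24.4626       171.2384
  8       541.25       297.8926     2,383.1406
  Σ                    514.5039     3,185.2097
P = 514.5039; Macaulay duration = 3,185.2097 / 514.5039 = 6.19084 years.
Modified duration = D_Mac / (1 + y) = 6.19084 / 1.0775 = 5.74556 years.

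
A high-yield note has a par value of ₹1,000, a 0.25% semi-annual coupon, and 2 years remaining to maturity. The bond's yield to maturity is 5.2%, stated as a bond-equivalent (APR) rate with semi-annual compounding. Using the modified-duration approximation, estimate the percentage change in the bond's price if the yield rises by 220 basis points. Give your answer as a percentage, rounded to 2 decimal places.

-4.28%

Periodic yield y = 0.026. Modified duration first:
  t   CF        PV=CF/(1+0.026)^t    t·PV
  1         1.25         1.2183         1.2183
  2         1.25         1.1874         2.3749
  3         1.25         1.1574         3.4721
  4     1,001.25       903.5519     3,614.2075
  Σ                    907.1150     3,621.2728
P = 907.1150; D_Mac = 3.99208 half-year periods = 1.99604 yrs; D_mod = 1.99604/(1+0.026) = 1.94546 yrs.
ΔP/P ≈ -D_mod · Δy = -1.94546 × (+0.022) = -0.042800 = -4.2800%.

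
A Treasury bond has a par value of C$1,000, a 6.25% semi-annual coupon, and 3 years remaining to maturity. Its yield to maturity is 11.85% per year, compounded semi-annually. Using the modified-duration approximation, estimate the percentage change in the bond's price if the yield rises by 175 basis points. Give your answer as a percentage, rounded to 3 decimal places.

Periodic yield y = 0.05925. Modified duration first:
  t   CF        PV=CF/(1+0.05925)^t    t·PV
  1        31.25        29.5020        29.5020
  2        31.25        27.8518        55.7036
  3        31.25        26.2939        78.8816
  4        31.25        24.8231        99.2924
  5        31.25        23.4346       117.1730
  6     1,031.25       730.0845     4,380.5070
  Σ                    861.9899     4,761.0596
P = 861.9899; D_Mac = 5.52334 half-year periods = 2.76167 yrs; D_mod = 2.76167/(1+0.05925) = 2.60719 yrs.
ΔP/P ≈ -D_mod · Δy = -2.60719 × (+0.0175) = -0.045626 = -4.5626%.

-4.563%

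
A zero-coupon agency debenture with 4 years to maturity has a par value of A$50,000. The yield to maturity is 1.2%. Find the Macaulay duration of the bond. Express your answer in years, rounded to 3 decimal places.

4.000 years

A zero-coupon bond has a single cash flow at maturity, so its Macaulay duration equals its maturity: 4 years.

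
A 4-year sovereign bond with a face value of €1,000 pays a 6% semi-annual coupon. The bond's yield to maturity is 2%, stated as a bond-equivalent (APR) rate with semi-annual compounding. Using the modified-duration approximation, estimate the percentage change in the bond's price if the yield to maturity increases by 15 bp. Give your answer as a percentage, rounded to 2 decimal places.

-0.54%

Periodic yield y = 0.01. Modified duration first:
  t   CF        PV=CF/(1+0.01)^t    t·PV
  1        30.00        29.7030        29.7030
  2        30.00        29.4089        58.8178
  3        30.00        29.1177        87.3531
  4        30.00        28.8294       115.3176
  5        30.00        28.5440       142.7199
  6        30.00        28.2614       169.5681
  7        30.00        27.9815       195.8708
  8     1,030.00       951.1877     7,609.5018
  Σ                  1,153.0336     8,408.8520
P = 1,153.0336; D_Mac = 7.29281 half-year periods = 3.64640 yrs; D_mod = 3.64640/(1+0.01) = 3.61030 yrs.
ΔP/P ≈ -D_mod · Δy = -3.61030 × (+0.0015) = -0.005415 = -0.5415%.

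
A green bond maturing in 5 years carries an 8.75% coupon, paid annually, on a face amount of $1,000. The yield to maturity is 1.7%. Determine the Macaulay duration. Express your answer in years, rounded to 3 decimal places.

4.366 years

Periodic yield y = 0.017. Discount each cash flow and weight by its year:
  t   CF        PV=CF/(1+0.017)^t    t·PV
  1        87.50        86.0374        86.0374
  2        87.50        84.5992       169.1984
  3        87.50        83.1850       249.5551
  4        87.50        81.7945       327.1781
  5     1,087.50       999.5960     4,997.9799
  Σ                  1,335.2121     5,829.9488
Price P = Σ PV = 1,335.2121.
Macaulay duration = Σ(t·PV) / P = 5,829.9488 / 1,335.2121 = 4.36631 years.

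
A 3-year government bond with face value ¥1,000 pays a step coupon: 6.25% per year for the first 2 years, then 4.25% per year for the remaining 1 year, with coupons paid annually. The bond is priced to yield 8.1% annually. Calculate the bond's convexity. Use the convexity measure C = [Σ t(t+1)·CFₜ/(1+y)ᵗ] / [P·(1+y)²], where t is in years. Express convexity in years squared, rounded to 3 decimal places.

With y = 0.081:
  t   CF        PV=CF/(1+0.081)^t    t·PV        t(t+1)·PV
  1        62.50        57.8168        57.8168         115.6337
  2        62.50        53.4846       106.9692         320.9075
  3     1,042.50       825.2756     2,475.8267       9,903.3067
  Σ                    936.5770     2,640.6127      10,339.8479
P = 936.5770.
Convexity = Σ t(t+1)·PV / [P·(1+y)²] = 10,339.8479 / (936.5770 × 1.168561) = 9.44755.

9.448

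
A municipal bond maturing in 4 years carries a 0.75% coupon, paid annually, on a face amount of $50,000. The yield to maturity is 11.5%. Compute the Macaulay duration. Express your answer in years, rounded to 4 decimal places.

Periodic yield y = 0.115. Discount each cash flow and weight by its year:
  t   CF        PV=CF/(1+0.115)^t    t·PV
  1       375.00       336.3229       336.3229
  2       375.00       301.6349       603.2697
  3       375.00       270.5245       811.5736
  4    50,375.00    32,592.3436   130,369.3742
  Σ                 33,500.8258   132,120.5404
Price P = Σ PV = 33,500.8258.
Macaulay duration = Σ(t·PV) / P = 132,120.5404 / 33,500.8258 = 3.94380 years.

3.9438 years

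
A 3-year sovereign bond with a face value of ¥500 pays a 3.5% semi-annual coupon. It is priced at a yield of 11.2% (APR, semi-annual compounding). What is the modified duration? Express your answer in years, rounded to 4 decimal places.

Periodic yield y = 0.056. First find Macaulay duration:
  t   CF        PV=CF/(1+0.056)^t    t·PV
  1         8.75         8.2860         8.2860
  2         8.75         7.8466        15.6932
  3         8.75         7.4305        22.2914
  4         8.75         7.0364        28.1457
  5         8.75         6.6633        33.3164
  6       508.75       366.8774     2,201.2642
  Σ                    404.1401     2,308.9969
P = 404.1401; Macaulay duration = 2,308.9969 / 404.1401 = 5.71336 half-year periods = 2.85668 years.
Modified duration = D_Mac / (1 + y) = 2.85668 / 1.056 = 2.70519 years.

2.7052 years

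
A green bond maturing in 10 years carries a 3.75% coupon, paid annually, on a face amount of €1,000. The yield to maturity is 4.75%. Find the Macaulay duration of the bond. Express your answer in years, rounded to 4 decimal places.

Periodic yield y = 0.0475. Discount each cash flow and weight by its year:
  t   CF        PV=CF/(1+0.0475)^t    t·PV
  1        37.50        35.7995        35.7995
  2        37.50        34.1762        68.3523
  3        37.50        32.6264        97.8792
  4        37.50        31.1469       124.5877
  5        37.50        29.7345       148.6727
  6        37.50        28.3862       170.3171
  7        37.50        27.0990       189.6929
  8        37.50        25.8702       206.9612
  9        37.50        24.6970       222.2734
  10    1,037.50       652.3006     6,523.0062
  Σ                    921.8365     7,787.5422
Price P = Σ PV = 921.8365.
Macaulay duration = Σ(t·PV) / P = 7,787.5422 / 921.8365 = 8.44786 years.

8.4479 years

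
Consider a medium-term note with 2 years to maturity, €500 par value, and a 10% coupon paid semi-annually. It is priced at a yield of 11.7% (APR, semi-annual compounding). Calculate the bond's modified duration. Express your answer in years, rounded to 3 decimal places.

1.757 years

Periodic yield y = 0.0585. First find Macaulay duration:
  t   CF        PV=CF/(1+0.0585)^t    t·PV
  1        25.00        23.6183        23.6183
  2        25.00        22.3130        44.6260
  3        25.00        21.0798        63.2395
  4       525.00       418.2114     1,672.8455
  Σ                    485.2226     1,804.3294
P = 485.2226; Macaulay duration = 1,804.3294 / 485.2226 = 3.71856 half-year periods = 1.85928 years.
Modified duration = D_Mac / (1 + y) = 1.85928 / 1.0585 = 1.75652 years.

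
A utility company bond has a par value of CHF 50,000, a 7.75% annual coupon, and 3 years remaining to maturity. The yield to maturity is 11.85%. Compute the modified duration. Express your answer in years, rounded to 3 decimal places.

Periodic yield y = 0.1185. First find Macaulay duration:
  t   CF        PV=CF/(1+0.1185)^t    t·PV
  1     3,875.00     3,464.4613     3,464.4613
  2     3,875.00     3,097.4174     6,194.8347
  3    53,875.00    38,501.6479   115,504.9437
  Σ                 45,063.5266   125,164.2397
P = 45,063.5266; Macaulay duration = 125,164.2397 / 45,063.5266 = 2.77751 years.
Modified duration = D_Mac / (1 + y) = 2.77751 / 1.1185 = 2.48324 years.

2.483 years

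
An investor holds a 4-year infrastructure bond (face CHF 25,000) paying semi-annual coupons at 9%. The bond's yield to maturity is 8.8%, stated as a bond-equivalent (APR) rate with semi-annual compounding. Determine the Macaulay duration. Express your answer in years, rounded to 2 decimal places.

3.45 years

Periodic yield y = 0.044. Discount each cash flow and weight by its period:
  t   CF        PV=CF/(1+0.044)^t    t·PV
  1     1,125.00     1,077.5862     1,077.5862
  2     1,125.00     1,032.1707     2,064.3414
  3     1,125.00       988.6692     2,966.0077
  4     1,125.00       947.0012     3,788.0048
  5     1,125.00       907.0893     4,535.4463
  6     1,125.00       868.8595     5,213.1567
  7     1,125.00       832.2409     5,825.6860
  8    26,125.00    18,511.9560   148,095.6481
  Σ                 25,165.5729   173,565.8773
Price P = Σ PV = 25,165.5729.
Macaulay duration = Σ(t·PV) / P = 173,565.8773 / 25,165.5729 = 6.89696 half-year periods.
In years: 6.89696 / 2 = 3.44848 years.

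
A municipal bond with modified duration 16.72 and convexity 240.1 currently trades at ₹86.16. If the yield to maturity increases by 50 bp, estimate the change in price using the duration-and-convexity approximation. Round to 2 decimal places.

Duration effect: -D_mod·Δy = -16.72 × (+0.005) = -0.083600
Convexity effect: ½·C·(Δy)² = 0.5 × 240.1 × (0.005)² = +0.00300125
ΔP/P ≈ -0.083600 + 0.00300125 = -0.08059875
ΔP ≈ 86.16 × (-0.08059875) = -6.9443883.

-₹6.94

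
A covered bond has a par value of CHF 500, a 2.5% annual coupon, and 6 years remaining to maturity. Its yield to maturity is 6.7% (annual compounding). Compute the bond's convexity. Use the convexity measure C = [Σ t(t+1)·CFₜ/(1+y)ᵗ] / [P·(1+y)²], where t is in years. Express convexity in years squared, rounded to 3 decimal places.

With y = 0.067:
  t   CF        PV=CF/(1+0.067)^t    t·PV        t(t+1)·PV
  1        12.50        11.7151        11.7151          23.4302
  2        12.50        10.9795        21.9589          65.8768
  3        12.50        10.2900        30.8701         123.4804
  4        12.50         9.6439        38.5756         192.8778
  5        12.50         9.0383        45.1916         271.1497
  6       512.50       347.3021     2,083.8123      14,586.6863
  Σ                    398.9689     2,232.1236      15,263.5012
P = 398.9689.
Convexity = Σ t(t+1)·PV / [P·(1+y)²] = 15,263.5012 / (398.9689 × 1.138489) = 33.60364.

33.604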